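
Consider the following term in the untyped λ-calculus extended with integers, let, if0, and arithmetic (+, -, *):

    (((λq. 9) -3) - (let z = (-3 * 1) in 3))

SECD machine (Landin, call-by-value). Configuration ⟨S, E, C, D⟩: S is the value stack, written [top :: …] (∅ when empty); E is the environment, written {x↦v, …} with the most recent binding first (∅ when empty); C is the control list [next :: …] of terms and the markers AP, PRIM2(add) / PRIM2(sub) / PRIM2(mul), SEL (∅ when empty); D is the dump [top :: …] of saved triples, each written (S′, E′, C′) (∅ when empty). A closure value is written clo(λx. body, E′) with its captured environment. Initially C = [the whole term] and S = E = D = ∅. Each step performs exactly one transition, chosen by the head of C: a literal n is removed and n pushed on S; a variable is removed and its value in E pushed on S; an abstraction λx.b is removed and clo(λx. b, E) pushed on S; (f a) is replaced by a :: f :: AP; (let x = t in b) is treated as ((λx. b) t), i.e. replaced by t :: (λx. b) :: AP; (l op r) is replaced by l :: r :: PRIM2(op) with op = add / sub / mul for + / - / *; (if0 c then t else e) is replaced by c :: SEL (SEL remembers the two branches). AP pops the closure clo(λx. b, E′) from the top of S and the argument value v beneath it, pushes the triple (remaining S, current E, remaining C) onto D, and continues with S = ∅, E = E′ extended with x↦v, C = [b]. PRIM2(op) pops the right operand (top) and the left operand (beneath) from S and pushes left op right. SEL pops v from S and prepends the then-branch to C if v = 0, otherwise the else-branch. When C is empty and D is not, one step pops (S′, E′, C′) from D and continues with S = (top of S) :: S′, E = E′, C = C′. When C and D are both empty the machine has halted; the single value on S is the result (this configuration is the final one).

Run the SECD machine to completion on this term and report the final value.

Answer: 6

Derivation:
t=0: [S=∅ | E=∅ | C=[(((λq. 9) -3) - (let z = (-3 * 1) in 3))] | D=∅]
t=1: [S=∅ | E=∅ | C=[((λq. 9) -3) :: (let z = (-3 * 1) in 3) :: PRIM2(sub)] | D=∅]
t=2: [S=∅ | E=∅ | C=[-3 :: (λq. 9) :: AP :: (let z = (-3 * 1) in 3) :: PRIM2(sub)] | D=∅]
t=3: [S=[-3] | E=∅ | C=[(λq. 9) :: AP :: (let z = (-3 * 1) in 3) :: PRIM2(sub)] | D=∅]
t=4: [S=[clo(λq. 9, ∅) :: -3] | E=∅ | C=[AP :: (let z = (-3 * 1) in 3) :: PRIM2(sub)] | D=∅]
t=5: [S=∅ | E={q↦-3} | C=[9] | D=[(∅, ∅, [(let z = (-3 * 1) in 3) :: PRIM2(sub)])]]
t=6: [S=[9] | E={q↦-3} | C=∅ | D=[(∅, ∅, [(let z = (-3 * 1) in 3) :: PRIM2(sub)])]]
t=7: [S=[9] | E=∅ | C=[(let z = (-3 * 1) in 3) :: PRIM2(sub)] | D=∅]
t=8: [S=[9] | E=∅ | C=[(-3 * 1) :: (λz. 3) :: AP :: PRIM2(sub)] | D=∅]
t=9: [S=[9] | E=∅ | C=[-3 :: 1 :: PRIM2(mul) :: (λz. 3) :: AP :: PRIM2(sub)] | D=∅]
t=10: [S=[-3 :: 9] | E=∅ | C=[1 :: PRIM2(mul) :: (λz. 3) :: AP :: PRIM2(sub)] | D=∅]
t=11: [S=[1 :: -3 :: 9] | E=∅ | C=[PRIM2(mul) :: (λz. 3) :: AP :: PRIM2(sub)] | D=∅]
t=12: [S=[-3 :: 9] | E=∅ | C=[(λz. 3) :: AP :: PRIM2(sub)] | D=∅]
t=13: [S=[clo(λz. 3, ∅) :: -3 :: 9] | E=∅ | C=[AP :: PRIM2(sub)] | D=∅]
t=14: [S=∅ | E={z↦-3} | C=[3] | D=[([9], ∅, [PRIM2(sub)])]]
t=15: [S=[3] | E={z↦-3} | C=∅ | D=[([9], ∅, [PRIM2(sub)])]]
t=16: [S=[3 :: 9] | E=∅ | C=[PRIM2(sub)] | D=∅]
t=17: [S=[6] | E=∅ | C=∅ | D=∅]
→ final value 6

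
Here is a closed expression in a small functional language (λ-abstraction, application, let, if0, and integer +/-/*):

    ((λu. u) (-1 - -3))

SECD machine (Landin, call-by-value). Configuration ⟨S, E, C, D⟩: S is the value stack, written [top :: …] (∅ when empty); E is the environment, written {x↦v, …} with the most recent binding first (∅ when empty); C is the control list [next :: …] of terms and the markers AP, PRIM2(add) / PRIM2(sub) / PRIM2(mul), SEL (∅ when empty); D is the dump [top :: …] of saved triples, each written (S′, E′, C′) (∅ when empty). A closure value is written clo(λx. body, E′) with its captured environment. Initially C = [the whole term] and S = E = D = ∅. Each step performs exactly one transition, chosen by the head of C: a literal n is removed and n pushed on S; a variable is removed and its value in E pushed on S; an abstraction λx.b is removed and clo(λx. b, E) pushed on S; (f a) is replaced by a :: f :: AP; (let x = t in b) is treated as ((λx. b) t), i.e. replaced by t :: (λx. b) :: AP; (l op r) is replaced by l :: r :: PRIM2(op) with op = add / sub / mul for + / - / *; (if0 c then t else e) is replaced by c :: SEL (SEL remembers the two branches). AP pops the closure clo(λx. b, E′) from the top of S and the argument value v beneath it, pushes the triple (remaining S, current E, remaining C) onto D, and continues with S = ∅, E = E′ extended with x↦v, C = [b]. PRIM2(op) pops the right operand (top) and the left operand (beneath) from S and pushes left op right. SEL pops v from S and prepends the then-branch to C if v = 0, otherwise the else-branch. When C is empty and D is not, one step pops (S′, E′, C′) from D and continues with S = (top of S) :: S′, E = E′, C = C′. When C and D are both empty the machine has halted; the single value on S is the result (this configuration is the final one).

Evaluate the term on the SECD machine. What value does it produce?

step 0: ⟨S=∅; E=∅; C=[((λu. u) (-1 - -3))]; D=∅⟩
step 1: ⟨S=∅; E=∅; C=[(-1 - -3) :: (λu. u) :: AP]; D=∅⟩
step 2: ⟨S=∅; E=∅; C=[-1 :: -3 :: PRIM2(sub) :: (λu. u) :: AP]; D=∅⟩
step 3: ⟨S=[-1]; E=∅; C=[-3 :: PRIM2(sub) :: (λu. u) :: AP]; D=∅⟩
step 4: ⟨S=[-3 :: -1]; E=∅; C=[PRIM2(sub) :: (λu. u) :: AP]; D=∅⟩
step 5: ⟨S=[2]; E=∅; C=[(λu. u) :: AP]; D=∅⟩
step 6: ⟨S=[clo(λu. u, ∅) :: 2]; E=∅; C=[AP]; D=∅⟩
step 7: ⟨S=∅; E={u↦2}; C=[u]; D=[(∅, ∅, ∅)]⟩
step 8: ⟨S=[2]; E={u↦2}; C=∅; D=[(∅, ∅, ∅)]⟩
step 9: ⟨S=[2]; E=∅; C=∅; D=∅⟩
→ final value 2

Answer: 2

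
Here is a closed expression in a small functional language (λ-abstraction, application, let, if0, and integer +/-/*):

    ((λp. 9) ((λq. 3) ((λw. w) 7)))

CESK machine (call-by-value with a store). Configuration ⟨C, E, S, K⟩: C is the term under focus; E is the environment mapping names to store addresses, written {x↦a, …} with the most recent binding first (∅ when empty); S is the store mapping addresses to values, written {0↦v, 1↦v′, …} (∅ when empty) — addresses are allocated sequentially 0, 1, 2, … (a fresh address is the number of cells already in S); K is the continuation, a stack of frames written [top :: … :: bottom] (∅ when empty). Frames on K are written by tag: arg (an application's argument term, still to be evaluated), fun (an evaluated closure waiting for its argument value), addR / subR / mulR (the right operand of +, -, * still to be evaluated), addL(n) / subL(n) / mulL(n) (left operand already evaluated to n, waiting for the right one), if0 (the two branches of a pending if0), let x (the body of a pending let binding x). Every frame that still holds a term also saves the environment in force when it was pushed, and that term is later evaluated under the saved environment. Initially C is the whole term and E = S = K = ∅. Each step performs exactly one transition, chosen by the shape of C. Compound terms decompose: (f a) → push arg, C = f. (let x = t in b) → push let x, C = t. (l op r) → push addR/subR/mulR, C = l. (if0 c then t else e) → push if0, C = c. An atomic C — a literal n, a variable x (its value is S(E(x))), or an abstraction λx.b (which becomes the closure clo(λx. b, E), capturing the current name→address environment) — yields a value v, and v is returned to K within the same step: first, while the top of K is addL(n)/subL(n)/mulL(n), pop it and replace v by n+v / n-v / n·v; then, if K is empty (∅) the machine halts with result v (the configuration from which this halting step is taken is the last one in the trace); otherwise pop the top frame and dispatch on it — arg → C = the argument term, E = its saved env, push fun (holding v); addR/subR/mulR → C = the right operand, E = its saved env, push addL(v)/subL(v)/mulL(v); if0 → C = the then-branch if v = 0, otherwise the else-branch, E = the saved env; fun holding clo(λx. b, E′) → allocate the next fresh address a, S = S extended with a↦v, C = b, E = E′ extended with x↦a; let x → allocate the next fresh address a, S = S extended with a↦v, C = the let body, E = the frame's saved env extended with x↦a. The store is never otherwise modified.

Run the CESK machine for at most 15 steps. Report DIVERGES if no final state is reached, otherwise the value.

step 0: [C=((λp. 9) ((λq. 3) ((λw. w) 7))) | E=∅ | S=∅ | K=∅]
step 1: [C=(λp. 9) | E=∅ | S=∅ | K=[arg]]
step 2: [C=((λq. 3) ((λw. w) 7)) | E=∅ | S=∅ | K=[fun]]
step 3: [C=(λq. 3) | E=∅ | S=∅ | K=[arg :: fun]]
step 4: [C=((λw. w) 7) | E=∅ | S=∅ | K=[fun :: fun]]
step 5: [C=(λw. w) | E=∅ | S=∅ | K=[arg :: fun :: fun]]
step 6: [C=7 | E=∅ | S=∅ | K=[fun :: fun :: fun]]
step 7: [C=w | E={w↦0} | S={0↦7} | K=[fun :: fun]]
step 8: [C=3 | E={q↦1} | S={0↦7, 1↦7} | K=[fun]]
step 9: [C=9 | E={p↦2} | S={0↦7, 1↦7, 2↦3} | K=∅]
→ final value 9

Answer: 9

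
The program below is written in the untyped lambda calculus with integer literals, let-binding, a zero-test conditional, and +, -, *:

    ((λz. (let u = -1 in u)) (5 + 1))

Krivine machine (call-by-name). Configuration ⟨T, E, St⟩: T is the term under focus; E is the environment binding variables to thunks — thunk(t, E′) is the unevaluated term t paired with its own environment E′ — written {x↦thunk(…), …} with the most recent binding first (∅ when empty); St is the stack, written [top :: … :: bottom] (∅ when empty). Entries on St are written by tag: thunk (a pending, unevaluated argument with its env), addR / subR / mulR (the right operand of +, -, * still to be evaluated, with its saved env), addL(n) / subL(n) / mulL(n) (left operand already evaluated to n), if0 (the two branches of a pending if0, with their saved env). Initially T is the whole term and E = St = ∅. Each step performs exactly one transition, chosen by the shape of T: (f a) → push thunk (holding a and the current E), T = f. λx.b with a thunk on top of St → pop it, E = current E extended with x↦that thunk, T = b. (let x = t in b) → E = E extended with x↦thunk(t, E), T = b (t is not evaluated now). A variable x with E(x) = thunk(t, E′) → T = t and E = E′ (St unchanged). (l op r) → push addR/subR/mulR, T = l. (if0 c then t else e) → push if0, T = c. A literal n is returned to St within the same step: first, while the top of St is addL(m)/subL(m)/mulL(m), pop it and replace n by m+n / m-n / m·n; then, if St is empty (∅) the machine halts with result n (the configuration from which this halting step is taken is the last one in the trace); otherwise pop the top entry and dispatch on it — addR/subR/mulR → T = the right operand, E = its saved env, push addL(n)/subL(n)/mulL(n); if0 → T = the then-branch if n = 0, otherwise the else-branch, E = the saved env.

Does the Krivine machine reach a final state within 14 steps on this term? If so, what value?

[0] [T=((λz. (let u = -1 in u)) (5 + 1)) | E=∅ | St=∅]
[1] [T=(λz. (let u = -1 in u)) | E=∅ | St=[thunk]]
[2] [T=(let u = -1 in u) | E={z↦thunk((5 + 1), ∅)} | St=∅]
[3] [T=u | E={u↦thunk(-1, {z↦thunk((5 + 1), ∅)}), z↦thunk((5 + 1), ∅)} | St=∅]
[4] [T=-1 | E={z↦thunk((5 + 1), ∅)} | St=∅]
→ final value -1

Answer: -1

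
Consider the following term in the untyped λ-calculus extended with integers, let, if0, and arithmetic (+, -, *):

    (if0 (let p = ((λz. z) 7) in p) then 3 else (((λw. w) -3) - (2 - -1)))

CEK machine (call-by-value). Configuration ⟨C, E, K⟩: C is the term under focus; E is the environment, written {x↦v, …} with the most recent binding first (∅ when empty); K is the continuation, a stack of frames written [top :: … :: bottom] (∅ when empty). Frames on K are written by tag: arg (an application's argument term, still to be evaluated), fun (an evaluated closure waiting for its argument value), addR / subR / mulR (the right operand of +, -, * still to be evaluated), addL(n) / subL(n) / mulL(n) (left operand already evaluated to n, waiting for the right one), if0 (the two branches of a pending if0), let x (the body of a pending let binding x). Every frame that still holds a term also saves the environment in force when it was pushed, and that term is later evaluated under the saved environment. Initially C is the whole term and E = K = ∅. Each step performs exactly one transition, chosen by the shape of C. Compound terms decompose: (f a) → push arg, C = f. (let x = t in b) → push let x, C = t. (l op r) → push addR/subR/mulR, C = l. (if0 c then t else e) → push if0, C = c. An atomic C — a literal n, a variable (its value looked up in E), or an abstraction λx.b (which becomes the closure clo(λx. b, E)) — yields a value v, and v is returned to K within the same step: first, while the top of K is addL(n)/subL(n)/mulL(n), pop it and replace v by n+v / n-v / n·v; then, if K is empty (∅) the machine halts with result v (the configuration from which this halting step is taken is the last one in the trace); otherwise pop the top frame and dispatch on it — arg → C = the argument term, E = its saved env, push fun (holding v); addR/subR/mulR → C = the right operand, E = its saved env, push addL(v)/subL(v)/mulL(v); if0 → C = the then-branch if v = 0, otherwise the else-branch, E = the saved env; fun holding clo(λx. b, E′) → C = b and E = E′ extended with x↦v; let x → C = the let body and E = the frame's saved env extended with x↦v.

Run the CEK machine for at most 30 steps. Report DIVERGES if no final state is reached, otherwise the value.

Answer: -6

Machine steps:
0. <C=(if0 (let p = ((λz. z) 7) in p) then 3 else (((λw. w) -3) - (2 - -1))), E=∅, K=∅>
1. <C=(let p = ((λz. z) 7) in p), E=∅, K=[if0]>
2. <C=((λz. z) 7), E=∅, K=[let p :: if0]>
3. <C=(λz. z), E=∅, K=[arg :: let p :: if0]>
4. <C=7, E=∅, K=[fun :: let p :: if0]>
5. <C=z, E={z↦7}, K=[let p :: if0]>
6. <C=p, E={p↦7}, K=[if0]>
7. <C=(((λw. w) -3) - (2 - -1)), E=∅, K=∅>
8. <C=((λw. w) -3), E=∅, K=[subR]>
9. <C=(λw. w), E=∅, K=[arg :: subR]>
10. <C=-3, E=∅, K=[fun :: subR]>
11. <C=w, E={w↦-3}, K=[subR]>
12. <C=(2 - -1), E=∅, K=[subL(-3)]>
13. <C=2, E=∅, K=[subR :: subL(-3)]>
14. <C=-1, E=∅, K=[subL(2) :: subL(-3)]>
→ final value -6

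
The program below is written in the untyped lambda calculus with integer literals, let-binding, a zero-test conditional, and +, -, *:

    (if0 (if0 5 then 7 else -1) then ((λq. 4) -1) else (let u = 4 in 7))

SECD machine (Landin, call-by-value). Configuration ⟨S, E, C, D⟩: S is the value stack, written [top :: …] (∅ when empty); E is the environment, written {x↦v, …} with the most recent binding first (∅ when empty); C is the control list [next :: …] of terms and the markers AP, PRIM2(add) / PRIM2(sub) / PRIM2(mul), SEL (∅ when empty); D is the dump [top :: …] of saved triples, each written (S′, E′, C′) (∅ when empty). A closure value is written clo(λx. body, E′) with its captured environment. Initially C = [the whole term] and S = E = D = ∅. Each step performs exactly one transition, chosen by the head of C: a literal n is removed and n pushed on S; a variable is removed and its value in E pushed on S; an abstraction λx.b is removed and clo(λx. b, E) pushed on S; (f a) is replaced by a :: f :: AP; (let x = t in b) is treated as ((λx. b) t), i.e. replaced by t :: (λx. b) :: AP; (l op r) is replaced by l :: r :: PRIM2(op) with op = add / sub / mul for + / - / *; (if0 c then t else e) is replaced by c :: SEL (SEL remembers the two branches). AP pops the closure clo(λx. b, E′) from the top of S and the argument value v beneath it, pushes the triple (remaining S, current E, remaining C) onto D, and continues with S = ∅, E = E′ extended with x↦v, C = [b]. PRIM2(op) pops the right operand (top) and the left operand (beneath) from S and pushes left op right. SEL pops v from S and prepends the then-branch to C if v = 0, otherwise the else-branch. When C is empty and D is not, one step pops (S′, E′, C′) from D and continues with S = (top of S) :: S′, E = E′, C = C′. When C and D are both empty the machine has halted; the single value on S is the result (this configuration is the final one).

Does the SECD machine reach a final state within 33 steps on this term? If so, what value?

[0] [S=∅ | E=∅ | C=[(if0 (if0 5 then 7 else -1) then ((λq. 4) -1) else (let u = 4 in 7))] | D=∅]
[1] [S=∅ | E=∅ | C=[(if0 5 then 7 else -1) :: SEL] | D=∅]
[2] [S=∅ | E=∅ | C=[5 :: SEL :: SEL] | D=∅]
[3] [S=[5] | E=∅ | C=[SEL :: SEL] | D=∅]
[4] [S=∅ | E=∅ | C=[-1 :: SEL] | D=∅]
[5] [S=[-1] | E=∅ | C=[SEL] | D=∅]
[6] [S=∅ | E=∅ | C=[(let u = 4 in 7)] | D=∅]
[7] [S=∅ | E=∅ | C=[4 :: (λu. 7) :: AP] | D=∅]
[8] [S=[4] | E=∅ | C=[(λu. 7) :: AP] | D=∅]
[9] [S=[clo(λu. 7, ∅) :: 4] | E=∅ | C=[AP] | D=∅]
[10] [S=∅ | E={u↦4} | C=[7] | D=[(∅, ∅, ∅)]]
[11] [S=[7] | E={u↦4} | C=∅ | D=[(∅, ∅, ∅)]]
[12] [S=[7] | E=∅ | C=∅ | D=∅]
→ final value 7

Answer: 7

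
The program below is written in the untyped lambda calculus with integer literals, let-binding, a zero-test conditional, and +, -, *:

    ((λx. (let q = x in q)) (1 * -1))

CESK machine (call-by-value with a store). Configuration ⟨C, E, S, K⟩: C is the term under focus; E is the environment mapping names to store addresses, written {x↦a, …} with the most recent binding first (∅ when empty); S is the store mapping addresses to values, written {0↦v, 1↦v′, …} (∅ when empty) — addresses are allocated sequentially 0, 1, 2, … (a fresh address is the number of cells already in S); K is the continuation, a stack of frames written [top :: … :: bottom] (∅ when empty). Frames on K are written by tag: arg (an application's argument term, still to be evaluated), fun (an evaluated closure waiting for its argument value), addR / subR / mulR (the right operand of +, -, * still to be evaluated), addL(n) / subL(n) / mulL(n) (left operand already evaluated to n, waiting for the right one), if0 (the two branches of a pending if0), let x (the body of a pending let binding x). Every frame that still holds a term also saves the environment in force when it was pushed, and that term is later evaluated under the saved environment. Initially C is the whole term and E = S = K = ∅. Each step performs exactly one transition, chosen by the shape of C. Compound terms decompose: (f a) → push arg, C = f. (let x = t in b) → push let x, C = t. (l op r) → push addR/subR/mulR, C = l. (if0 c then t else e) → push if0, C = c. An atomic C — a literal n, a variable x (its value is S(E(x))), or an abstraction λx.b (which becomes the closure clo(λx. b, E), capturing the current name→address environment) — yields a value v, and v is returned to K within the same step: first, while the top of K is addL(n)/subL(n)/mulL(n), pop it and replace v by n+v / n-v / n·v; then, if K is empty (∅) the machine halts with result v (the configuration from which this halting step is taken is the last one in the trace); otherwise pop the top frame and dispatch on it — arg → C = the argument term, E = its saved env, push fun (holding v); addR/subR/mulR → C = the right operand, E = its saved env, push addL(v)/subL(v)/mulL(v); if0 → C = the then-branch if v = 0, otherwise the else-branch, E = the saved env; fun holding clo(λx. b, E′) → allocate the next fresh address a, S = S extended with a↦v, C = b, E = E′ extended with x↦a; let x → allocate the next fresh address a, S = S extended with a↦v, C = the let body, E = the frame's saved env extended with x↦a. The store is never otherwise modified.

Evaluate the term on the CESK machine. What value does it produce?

Answer: -1

Execution trace:
0. [C=((λx. (let q = x in q)) (1 * -1)) | E=∅ | S=∅ | K=∅]
1. [C=(λx. (let q = x in q)) | E=∅ | S=∅ | K=[arg]]
2. [C=(1 * -1) | E=∅ | S=∅ | K=[fun]]
3. [C=1 | E=∅ | S=∅ | K=[mulR :: fun]]
4. [C=-1 | E=∅ | S=∅ | K=[mulL(1) :: fun]]
5. [C=(let q = x in q) | E={x↦0} | S={0↦-1} | K=∅]
6. [C=x | E={x↦0} | S={0↦-1} | K=[let q]]
7. [C=q | E={q↦1, x↦0} | S={0↦-1, 1↦-1} | K=∅]
→ final value -1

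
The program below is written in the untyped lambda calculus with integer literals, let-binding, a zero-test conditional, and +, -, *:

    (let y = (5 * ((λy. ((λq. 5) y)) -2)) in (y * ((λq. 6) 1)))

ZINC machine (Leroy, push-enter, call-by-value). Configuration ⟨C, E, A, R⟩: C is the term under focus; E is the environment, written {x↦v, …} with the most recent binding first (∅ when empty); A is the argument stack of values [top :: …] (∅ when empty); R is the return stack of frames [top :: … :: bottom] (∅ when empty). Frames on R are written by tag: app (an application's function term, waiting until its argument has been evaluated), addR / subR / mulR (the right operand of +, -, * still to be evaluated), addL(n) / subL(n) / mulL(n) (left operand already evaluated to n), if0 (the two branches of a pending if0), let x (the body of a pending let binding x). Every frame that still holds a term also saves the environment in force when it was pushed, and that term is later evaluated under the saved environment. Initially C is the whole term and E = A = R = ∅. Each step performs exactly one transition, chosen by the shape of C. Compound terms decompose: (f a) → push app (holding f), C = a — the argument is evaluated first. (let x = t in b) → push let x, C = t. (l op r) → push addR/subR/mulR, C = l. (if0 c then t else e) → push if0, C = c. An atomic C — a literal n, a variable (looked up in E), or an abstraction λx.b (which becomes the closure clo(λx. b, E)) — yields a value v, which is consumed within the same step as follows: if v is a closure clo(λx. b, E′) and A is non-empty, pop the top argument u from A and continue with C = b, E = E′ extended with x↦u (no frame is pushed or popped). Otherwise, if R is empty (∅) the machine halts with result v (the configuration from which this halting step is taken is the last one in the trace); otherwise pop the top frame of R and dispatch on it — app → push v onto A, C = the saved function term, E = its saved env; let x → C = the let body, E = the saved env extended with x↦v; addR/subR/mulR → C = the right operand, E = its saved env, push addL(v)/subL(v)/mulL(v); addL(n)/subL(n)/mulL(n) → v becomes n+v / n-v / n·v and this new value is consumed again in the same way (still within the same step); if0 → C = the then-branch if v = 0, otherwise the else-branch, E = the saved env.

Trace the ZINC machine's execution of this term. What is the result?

step 0: ⟨C=(let y = (5 * ((λy. ((λq. 5) y)) -2)) in (y * ((λq. 6) 1))); E=∅; A=∅; R=∅⟩
step 1: ⟨C=(5 * ((λy. ((λq. 5) y)) -2)); E=∅; A=∅; R=[let y]⟩
step 2: ⟨C=5; E=∅; A=∅; R=[mulR :: let y]⟩
step 3: ⟨C=((λy. ((λq. 5) y)) -2); E=∅; A=∅; R=[mulL(5) :: let y]⟩
step 4: ⟨C=-2; E=∅; A=∅; R=[app :: mulL(5) :: let y]⟩
step 5: ⟨C=(λy. ((λq. 5) y)); E=∅; A=[-2]; R=[mulL(5) :: let y]⟩
step 6: ⟨C=((λq. 5) y); E={y↦-2}; A=∅; R=[mulL(5) :: let y]⟩
step 7: ⟨C=y; E={y↦-2}; A=∅; R=[app :: mulL(5) :: let y]⟩
step 8: ⟨C=(λq. 5); E={y↦-2}; A=[-2]; R=[mulL(5) :: let y]⟩
step 9: ⟨C=5; E={q↦-2, y↦-2}; A=∅; R=[mulL(5) :: let y]⟩
step 10: ⟨C=(y * ((λq. 6) 1)); E={y↦25}; A=∅; R=∅⟩
step 11: ⟨C=y; E={y↦25}; A=∅; R=[mulR]⟩
step 12: ⟨C=((λq. 6) 1); E={y↦25}; A=∅; R=[mulL(25)]⟩
step 13: ⟨C=1; E={y↦25}; A=∅; R=[app :: mulL(25)]⟩
step 14: ⟨C=(λq. 6); E={y↦25}; A=[1]; R=[mulL(25)]⟩
step 15: ⟨C=6; E={q↦1, y↦25}; A=∅; R=[mulL(25)]⟩
→ final value 150

Answer: 150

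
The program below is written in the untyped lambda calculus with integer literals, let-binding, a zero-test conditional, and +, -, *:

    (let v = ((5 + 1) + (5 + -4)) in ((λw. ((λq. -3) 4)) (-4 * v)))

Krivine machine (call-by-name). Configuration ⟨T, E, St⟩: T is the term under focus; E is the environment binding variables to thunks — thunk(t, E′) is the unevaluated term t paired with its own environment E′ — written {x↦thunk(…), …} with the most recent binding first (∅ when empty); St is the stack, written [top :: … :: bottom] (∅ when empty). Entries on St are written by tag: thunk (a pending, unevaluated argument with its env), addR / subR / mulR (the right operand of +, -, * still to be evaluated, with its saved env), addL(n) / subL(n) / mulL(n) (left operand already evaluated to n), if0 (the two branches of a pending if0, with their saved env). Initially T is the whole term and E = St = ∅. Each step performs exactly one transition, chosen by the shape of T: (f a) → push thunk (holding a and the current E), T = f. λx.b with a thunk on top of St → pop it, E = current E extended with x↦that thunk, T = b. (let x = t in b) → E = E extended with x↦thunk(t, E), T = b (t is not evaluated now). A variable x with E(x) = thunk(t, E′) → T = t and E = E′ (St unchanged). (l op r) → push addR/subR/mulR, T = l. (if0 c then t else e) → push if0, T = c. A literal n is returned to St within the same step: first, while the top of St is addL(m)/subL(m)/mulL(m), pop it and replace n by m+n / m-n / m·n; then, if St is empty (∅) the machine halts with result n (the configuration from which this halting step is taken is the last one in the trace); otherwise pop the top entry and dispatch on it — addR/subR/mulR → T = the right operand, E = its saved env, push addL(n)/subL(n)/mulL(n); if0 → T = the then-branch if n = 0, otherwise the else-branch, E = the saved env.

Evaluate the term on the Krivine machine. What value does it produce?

t=0: [T=(let v = ((5 + 1) + (5 + -4)) in ((λw. ((λq. -3) 4)) (-4 * v))) | E=∅ | St=∅]
t=1: [T=((λw. ((λq. -3) 4)) (-4 * v)) | E={v↦thunk(((5 + 1) + (5 + -4)), ∅)} | St=∅]
t=2: [T=(λw. ((λq. -3) 4)) | E={v↦thunk(((5 + 1) + (5 + -4)), ∅)} | St=[thunk]]
t=3: [T=((λq. -3) 4) | E={w↦thunk((-4 * v), {v↦thunk(((5 + 1) + (5 + -4)), ∅)}), v↦thunk(((5 + 1) + (5 + -4)), ∅)} | St=∅]
t=4: [T=(λq. -3) | E={w↦thunk((-4 * v), {v↦thunk(((5 + 1) + (5 + -4)), ∅)}), v↦thunk(((5 + 1) + (5 + -4)), ∅)} | St=[thunk]]
t=5: [T=-3 | E={q↦thunk(4, {w↦thunk((-4 * v), {v↦thunk(((5 + 1) + (5 + -4)), ∅)}), v↦thunk(((5 + 1) + (5 + -4)), ∅)}), w↦thunk((-4 * v), {v↦thunk(((5 + 1) + (5 + -4)), ∅)}), v↦thunk(((5 + 1) + (5 + -4)), ∅)} | St=∅]
→ final value -3

Answer: -3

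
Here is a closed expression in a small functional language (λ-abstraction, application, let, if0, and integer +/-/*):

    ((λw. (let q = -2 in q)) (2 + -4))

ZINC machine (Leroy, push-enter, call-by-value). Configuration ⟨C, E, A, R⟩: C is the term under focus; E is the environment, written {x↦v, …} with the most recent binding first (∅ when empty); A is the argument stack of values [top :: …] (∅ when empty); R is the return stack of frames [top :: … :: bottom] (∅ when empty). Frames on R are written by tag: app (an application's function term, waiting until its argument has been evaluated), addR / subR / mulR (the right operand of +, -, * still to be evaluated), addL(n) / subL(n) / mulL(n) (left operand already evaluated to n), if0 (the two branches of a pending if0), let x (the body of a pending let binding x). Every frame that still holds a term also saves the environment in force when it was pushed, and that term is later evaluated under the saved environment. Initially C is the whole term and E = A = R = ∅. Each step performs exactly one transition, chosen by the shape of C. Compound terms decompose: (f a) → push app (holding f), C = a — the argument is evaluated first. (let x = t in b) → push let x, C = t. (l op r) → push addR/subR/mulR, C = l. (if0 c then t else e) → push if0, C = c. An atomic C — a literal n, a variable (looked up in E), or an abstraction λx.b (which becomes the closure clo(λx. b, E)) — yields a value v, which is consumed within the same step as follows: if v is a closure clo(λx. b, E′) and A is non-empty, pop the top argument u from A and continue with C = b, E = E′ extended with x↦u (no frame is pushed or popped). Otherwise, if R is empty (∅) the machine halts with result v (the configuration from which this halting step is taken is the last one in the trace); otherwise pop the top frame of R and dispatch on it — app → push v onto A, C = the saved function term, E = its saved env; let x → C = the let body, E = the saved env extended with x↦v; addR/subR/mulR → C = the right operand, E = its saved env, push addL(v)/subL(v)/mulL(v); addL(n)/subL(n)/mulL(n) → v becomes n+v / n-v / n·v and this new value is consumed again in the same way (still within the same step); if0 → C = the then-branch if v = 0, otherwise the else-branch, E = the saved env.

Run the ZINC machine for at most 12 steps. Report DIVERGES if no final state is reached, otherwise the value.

0. [C=((λw. (let q = -2 in q)) (2 + -4)) | E=∅ | A=∅ | R=∅]
1. [C=(2 + -4) | E=∅ | A=∅ | R=[app]]
2. [C=2 | E=∅ | A=∅ | R=[addR :: app]]
3. [C=-4 | E=∅ | A=∅ | R=[addL(2) :: app]]
4. [C=(λw. (let q = -2 in q)) | E=∅ | A=[-2] | R=∅]
5. [C=(let q = -2 in q) | E={w↦-2} | A=∅ | R=∅]
6. [C=-2 | E={w↦-2} | A=∅ | R=[let q]]
7. [C=q | E={q↦-2, w↦-2} | A=∅ | R=∅]
→ final value -2

Answer: -2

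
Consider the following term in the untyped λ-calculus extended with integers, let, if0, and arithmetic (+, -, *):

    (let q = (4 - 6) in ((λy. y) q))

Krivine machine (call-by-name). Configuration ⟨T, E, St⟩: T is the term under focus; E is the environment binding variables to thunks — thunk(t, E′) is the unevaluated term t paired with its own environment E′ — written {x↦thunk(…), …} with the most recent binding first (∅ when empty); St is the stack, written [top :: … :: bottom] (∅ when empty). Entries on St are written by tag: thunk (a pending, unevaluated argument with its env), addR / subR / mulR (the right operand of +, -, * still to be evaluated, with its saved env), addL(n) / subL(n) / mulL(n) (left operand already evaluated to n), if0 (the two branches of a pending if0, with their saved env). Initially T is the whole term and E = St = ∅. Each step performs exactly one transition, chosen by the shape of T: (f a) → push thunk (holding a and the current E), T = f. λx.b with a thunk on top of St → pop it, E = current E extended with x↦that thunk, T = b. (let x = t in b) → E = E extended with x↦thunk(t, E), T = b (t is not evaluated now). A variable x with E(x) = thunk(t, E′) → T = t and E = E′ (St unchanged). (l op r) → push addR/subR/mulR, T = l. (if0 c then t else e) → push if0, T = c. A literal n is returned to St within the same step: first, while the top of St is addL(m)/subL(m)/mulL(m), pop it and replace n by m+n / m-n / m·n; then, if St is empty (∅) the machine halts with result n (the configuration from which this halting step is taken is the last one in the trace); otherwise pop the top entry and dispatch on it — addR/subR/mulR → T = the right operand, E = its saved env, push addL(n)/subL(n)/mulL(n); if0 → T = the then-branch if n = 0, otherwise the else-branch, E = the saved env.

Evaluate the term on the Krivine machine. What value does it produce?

Answer: -2

Machine steps:
[0] <T=(let q = (4 - 6) in ((λy. y) q)), E=∅, St=∅>
[1] <T=((λy. y) q), E={q↦thunk((4 - 6), ∅)}, St=∅>
[2] <T=(λy. y), E={q↦thunk((4 - 6), ∅)}, St=[thunk]>
[3] <T=y, E={y↦thunk(q, {q↦thunk((4 - 6), ∅)}), q↦thunk((4 - 6), ∅)}, St=∅>
[4] <T=q, E={q↦thunk((4 - 6), ∅)}, St=∅>
[5] <T=(4 - 6), E=∅, St=∅>
[6] <T=4, E=∅, St=[subR]>
[7] <T=6, E=∅, St=[subL(4)]>
→ final value -2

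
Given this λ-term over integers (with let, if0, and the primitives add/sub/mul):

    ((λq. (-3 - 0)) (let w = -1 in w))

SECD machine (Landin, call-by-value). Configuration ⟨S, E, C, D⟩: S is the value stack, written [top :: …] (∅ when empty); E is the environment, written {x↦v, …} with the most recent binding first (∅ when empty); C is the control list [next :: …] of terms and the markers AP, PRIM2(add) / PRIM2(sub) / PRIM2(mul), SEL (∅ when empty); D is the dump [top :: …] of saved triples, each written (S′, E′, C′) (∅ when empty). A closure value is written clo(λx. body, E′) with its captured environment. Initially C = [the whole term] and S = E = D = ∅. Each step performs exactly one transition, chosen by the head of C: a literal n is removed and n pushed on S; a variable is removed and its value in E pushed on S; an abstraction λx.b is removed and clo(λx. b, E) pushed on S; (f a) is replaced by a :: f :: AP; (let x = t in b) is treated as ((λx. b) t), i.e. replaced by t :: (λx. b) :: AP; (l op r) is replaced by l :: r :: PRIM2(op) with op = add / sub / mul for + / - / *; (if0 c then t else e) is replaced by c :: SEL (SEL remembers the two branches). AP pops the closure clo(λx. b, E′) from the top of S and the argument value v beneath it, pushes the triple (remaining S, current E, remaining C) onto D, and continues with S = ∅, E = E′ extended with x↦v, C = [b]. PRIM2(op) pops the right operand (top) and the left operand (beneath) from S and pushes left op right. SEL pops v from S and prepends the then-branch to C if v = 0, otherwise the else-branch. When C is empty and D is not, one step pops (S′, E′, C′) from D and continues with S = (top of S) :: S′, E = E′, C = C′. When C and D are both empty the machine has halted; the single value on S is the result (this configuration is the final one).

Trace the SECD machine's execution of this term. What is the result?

Answer: -3

Derivation:
t=0: [S=∅ | E=∅ | C=[((λq. (-3 - 0)) (let w = -1 in w))] | D=∅]
t=1: [S=∅ | E=∅ | C=[(let w = -1 in w) :: (λq. (-3 - 0)) :: AP] | D=∅]
t=2: [S=∅ | E=∅ | C=[-1 :: (λw. w) :: AP :: (λq. (-3 - 0)) :: AP] | D=∅]
t=3: [S=[-1] | E=∅ | C=[(λw. w) :: AP :: (λq. (-3 - 0)) :: AP] | D=∅]
t=4: [S=[clo(λw. w, ∅) :: -1] | E=∅ | C=[AP :: (λq. (-3 - 0)) :: AP] | D=∅]
t=5: [S=∅ | E={w↦-1} | C=[w] | D=[(∅, ∅, [(λq. (-3 - 0)) :: AP])]]
t=6: [S=[-1] | E={w↦-1} | C=∅ | D=[(∅, ∅, [(λq. (-3 - 0)) :: AP])]]
t=7: [S=[-1] | E=∅ | C=[(λq. (-3 - 0)) :: AP] | D=∅]
t=8: [S=[clo(λq. (-3 - 0), ∅) :: -1] | E=∅ | C=[AP] | D=∅]
t=9: [S=∅ | E={q↦-1} | C=[(-3 - 0)] | D=[(∅, ∅, ∅)]]
t=10: [S=∅ | E={q↦-1} | C=[-3 :: 0 :: PRIM2(sub)] | D=[(∅, ∅, ∅)]]
t=11: [S=[-3] | E={q↦-1} | C=[0 :: PRIM2(sub)] | D=[(∅, ∅, ∅)]]
t=12: [S=[0 :: -3] | E={q↦-1} | C=[PRIM2(sub)] | D=[(∅, ∅, ∅)]]
t=13: [S=[-3] | E={q↦-1} | C=∅ | D=[(∅, ∅, ∅)]]
t=14: [S=[-3] | E=∅ | C=∅ | D=∅]
→ final value -3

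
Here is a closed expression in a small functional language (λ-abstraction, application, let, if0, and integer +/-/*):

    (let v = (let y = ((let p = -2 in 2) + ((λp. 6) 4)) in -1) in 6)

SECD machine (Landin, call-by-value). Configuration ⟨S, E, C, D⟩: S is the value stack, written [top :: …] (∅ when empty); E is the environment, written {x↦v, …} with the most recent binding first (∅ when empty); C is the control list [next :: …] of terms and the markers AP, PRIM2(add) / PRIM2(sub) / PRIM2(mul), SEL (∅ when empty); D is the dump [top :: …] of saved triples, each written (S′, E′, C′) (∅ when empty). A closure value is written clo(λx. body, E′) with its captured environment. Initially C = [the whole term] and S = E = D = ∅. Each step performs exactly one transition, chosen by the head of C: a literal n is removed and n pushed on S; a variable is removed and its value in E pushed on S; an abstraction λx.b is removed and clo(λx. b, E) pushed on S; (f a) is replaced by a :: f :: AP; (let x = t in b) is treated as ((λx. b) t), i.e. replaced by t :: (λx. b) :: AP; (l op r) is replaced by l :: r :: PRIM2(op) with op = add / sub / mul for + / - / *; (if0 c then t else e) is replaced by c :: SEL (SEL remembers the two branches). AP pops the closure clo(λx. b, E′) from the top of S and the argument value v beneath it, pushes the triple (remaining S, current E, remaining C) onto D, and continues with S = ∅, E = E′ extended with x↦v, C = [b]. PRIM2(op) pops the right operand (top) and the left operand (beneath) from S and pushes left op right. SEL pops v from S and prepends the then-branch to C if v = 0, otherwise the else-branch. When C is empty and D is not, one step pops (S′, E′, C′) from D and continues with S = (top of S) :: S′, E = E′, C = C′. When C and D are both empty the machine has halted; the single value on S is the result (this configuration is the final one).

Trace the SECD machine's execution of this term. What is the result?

Answer: 6

Derivation:
0. ⟨S=∅; E=∅; C=[(let v = (let y = ((let p = -2 in 2) + ((λp. 6) 4)) in -1) in 6)]; D=∅⟩
1. ⟨S=∅; E=∅; C=[(let y = ((let p = -2 in 2) + ((λp. 6) 4)) in -1) :: (λv. 6) :: AP]; D=∅⟩
2. ⟨S=∅; E=∅; C=[((let p = -2 in 2) + ((λp. 6) 4)) :: (λy. -1) :: AP :: (λv. 6) :: AP]; D=∅⟩
3. ⟨S=∅; E=∅; C=[(let p = -2 in 2) :: ((λp. 6) 4) :: PRIM2(add) :: (λy. -1) :: AP :: (λv. 6) :: AP]; D=∅⟩
4. ⟨S=∅; E=∅; C=[-2 :: (λp. 2) :: AP :: ((λp. 6) 4) :: PRIM2(add) :: (λy. -1) :: AP :: (λv. 6) :: AP]; D=∅⟩
5. ⟨S=[-2]; E=∅; C=[(λp. 2) :: AP :: ((λp. 6) 4) :: PRIM2(add) :: (λy. -1) :: AP :: (λv. 6) :: AP]; D=∅⟩
6. ⟨S=[clo(λp. 2, ∅) :: -2]; E=∅; C=[AP :: ((λp. 6) 4) :: PRIM2(add) :: (λy. -1) :: AP :: (λv. 6) :: AP]; D=∅⟩
7. ⟨S=∅; E={p↦-2}; C=[2]; D=[(∅, ∅, [((λp. 6) 4) :: PRIM2(add) :: (λy. -1) :: AP :: (λv. 6) :: AP])]⟩
8. ⟨S=[2]; E={p↦-2}; C=∅; D=[(∅, ∅, [((λp. 6) 4) :: PRIM2(add) :: (λy. -1) :: AP :: (λv. 6) :: AP])]⟩
9. ⟨S=[2]; E=∅; C=[((λp. 6) 4) :: PRIM2(add) :: (λy. -1) :: AP :: (λv. 6) :: AP]; D=∅⟩
10. ⟨S=[2]; E=∅; C=[4 :: (λp. 6) :: AP :: PRIM2(add) :: (λy. -1) :: AP :: (λv. 6) :: AP]; D=∅⟩
11. ⟨S=[4 :: 2]; E=∅; C=[(λp. 6) :: AP :: PRIM2(add) :: (λy. -1) :: AP :: (λv. 6) :: AP]; D=∅⟩
12. ⟨S=[clo(λp. 6, ∅) :: 4 :: 2]; E=∅; C=[AP :: PRIM2(add) :: (λy. -1) :: AP :: (λv. 6) :: AP]; D=∅⟩
13. ⟨S=∅; E={p↦4}; C=[6]; D=[([2], ∅, [PRIM2(add) :: (λy. -1) :: AP :: (λv. 6) :: AP])]⟩
14. ⟨S=[6]; E={p↦4}; C=∅; D=[([2], ∅, [PRIM2(add) :: (λy. -1) :: AP :: (λv. 6) :: AP])]⟩
15. ⟨S=[6 :: 2]; E=∅; C=[PRIM2(add) :: (λy. -1) :: AP :: (λv. 6) :: AP]; D=∅⟩
16. ⟨S=[8]; E=∅; C=[(λy. -1) :: AP :: (λv. 6) :: AP]; D=∅⟩
17. ⟨S=[clo(λy. -1, ∅) :: 8]; E=∅; C=[AP :: (λv. 6) :: AP]; D=∅⟩
18. ⟨S=∅; E={y↦8}; C=[-1]; D=[(∅, ∅, [(λv. 6) :: AP])]⟩
19. ⟨S=[-1]; E={y↦8}; C=∅; D=[(∅, ∅, [(λv. 6) :: AP])]⟩
20. ⟨S=[-1]; E=∅; C=[(λv. 6) :: AP]; D=∅⟩
21. ⟨S=[clo(λv. 6, ∅) :: -1]; E=∅; C=[AP]; D=∅⟩
22. ⟨S=∅; E={v↦-1}; C=[6]; D=[(∅, ∅, ∅)]⟩
23. ⟨S=[6]; E={v↦-1}; C=∅; D=[(∅, ∅, ∅)]⟩
24. ⟨S=[6]; E=∅; C=∅; D=∅⟩
→ final value 6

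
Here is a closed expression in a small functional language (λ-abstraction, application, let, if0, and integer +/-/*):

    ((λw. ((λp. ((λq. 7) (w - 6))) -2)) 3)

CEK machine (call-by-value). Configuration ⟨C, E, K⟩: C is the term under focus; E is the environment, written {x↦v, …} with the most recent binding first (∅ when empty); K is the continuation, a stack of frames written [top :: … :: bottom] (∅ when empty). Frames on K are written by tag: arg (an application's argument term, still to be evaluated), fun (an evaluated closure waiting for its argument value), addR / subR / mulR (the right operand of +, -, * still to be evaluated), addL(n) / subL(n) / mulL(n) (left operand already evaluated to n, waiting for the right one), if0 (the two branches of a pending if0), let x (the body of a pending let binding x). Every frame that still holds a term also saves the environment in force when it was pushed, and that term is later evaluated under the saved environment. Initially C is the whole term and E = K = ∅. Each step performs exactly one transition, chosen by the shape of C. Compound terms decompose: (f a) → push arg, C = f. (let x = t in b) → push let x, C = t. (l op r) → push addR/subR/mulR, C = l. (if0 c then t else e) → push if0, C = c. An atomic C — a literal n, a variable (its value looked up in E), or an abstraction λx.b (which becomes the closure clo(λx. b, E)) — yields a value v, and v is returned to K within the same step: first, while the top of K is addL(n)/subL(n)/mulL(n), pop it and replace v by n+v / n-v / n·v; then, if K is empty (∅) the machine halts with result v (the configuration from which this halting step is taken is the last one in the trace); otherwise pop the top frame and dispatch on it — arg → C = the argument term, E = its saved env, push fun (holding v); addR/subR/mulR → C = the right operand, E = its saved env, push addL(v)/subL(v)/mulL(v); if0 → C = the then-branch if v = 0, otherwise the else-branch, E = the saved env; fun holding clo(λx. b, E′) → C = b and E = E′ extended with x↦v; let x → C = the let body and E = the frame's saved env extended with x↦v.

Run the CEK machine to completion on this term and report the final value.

[0] <C=((λw. ((λp. ((λq. 7) (w - 6))) -2)) 3), E=∅, K=∅>
[1] <C=(λw. ((λp. ((λq. 7) (w - 6))) -2)), E=∅, K=[arg]>
[2] <C=3, E=∅, K=[fun]>
[3] <C=((λp. ((λq. 7) (w - 6))) -2), E={w↦3}, K=∅>
[4] <C=(λp. ((λq. 7) (w - 6))), E={w↦3}, K=[arg]>
[5] <C=-2, E={w↦3}, K=[fun]>
[6] <C=((λq. 7) (w - 6)), E={p↦-2, w↦3}, K=∅>
[7] <C=(λq. 7), E={p↦-2, w↦3}, K=[arg]>
[8] <C=(w - 6), E={p↦-2, w↦3}, K=[fun]>
[9] <C=w, E={p↦-2, w↦3}, K=[subR :: fun]>
[10] <C=6, E={p↦-2, w↦3}, K=[subL(3) :: fun]>
[11] <C=7, E={q↦-3, p↦-2, w↦3}, K=∅>
→ final value 7

Answer: 7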